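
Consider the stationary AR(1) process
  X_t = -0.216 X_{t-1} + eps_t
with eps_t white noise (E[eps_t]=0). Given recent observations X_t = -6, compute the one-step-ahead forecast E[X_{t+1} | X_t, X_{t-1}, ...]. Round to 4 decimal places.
E[X_{t+1} \mid \mathcal F_t] = 1.2960

For an AR(p) model X_t = c + sum_i phi_i X_{t-i} + eps_t, the
one-step-ahead conditional mean is
  E[X_{t+1} | X_t, ...] = c + sum_i phi_i X_{t+1-i}.
Substitute known values:
  E[X_{t+1} | ...] = (-0.216) * (-6)
                   = 1.2960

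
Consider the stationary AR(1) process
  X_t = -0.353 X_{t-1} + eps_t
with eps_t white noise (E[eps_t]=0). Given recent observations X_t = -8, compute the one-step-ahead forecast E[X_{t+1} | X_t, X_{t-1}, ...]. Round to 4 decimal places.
E[X_{t+1} \mid \mathcal F_t] = 2.8240

For an AR(p) model X_t = c + sum_i phi_i X_{t-i} + eps_t, the
one-step-ahead conditional mean is
  E[X_{t+1} | X_t, ...] = c + sum_i phi_i X_{t+1-i}.
Substitute known values:
  E[X_{t+1} | ...] = (-0.353) * (-8)
                   = 2.8240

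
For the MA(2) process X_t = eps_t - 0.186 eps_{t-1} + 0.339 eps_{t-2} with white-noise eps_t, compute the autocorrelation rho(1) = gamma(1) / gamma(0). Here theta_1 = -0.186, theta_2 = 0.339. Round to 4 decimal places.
\rho(1) = -0.2167

For an MA(q) process with theta_0 = 1, the autocovariance is
  gamma(k) = sigma^2 * sum_{i=0..q-k} theta_i * theta_{i+k},
and rho(k) = gamma(k) / gamma(0). Sigma^2 cancels.
  numerator   = (1)*(-0.186) + (-0.186)*(0.339) = -0.249054.
  denominator = (1)^2 + (-0.186)^2 + (0.339)^2 = 1.149517.
  rho(1) = -0.249054 / 1.149517 = -0.2167.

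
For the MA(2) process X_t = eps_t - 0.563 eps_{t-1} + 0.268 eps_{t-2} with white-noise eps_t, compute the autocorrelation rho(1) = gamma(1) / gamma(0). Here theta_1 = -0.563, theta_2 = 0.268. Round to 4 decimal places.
\rho(1) = -0.5140

For an MA(q) process with theta_0 = 1, the autocovariance is
  gamma(k) = sigma^2 * sum_{i=0..q-k} theta_i * theta_{i+k},
and rho(k) = gamma(k) / gamma(0). Sigma^2 cancels.
  numerator   = (1)*(-0.563) + (-0.563)*(0.268) = -0.713884.
  denominator = (1)^2 + (-0.563)^2 + (0.268)^2 = 1.388793.
  rho(1) = -0.713884 / 1.388793 = -0.5140.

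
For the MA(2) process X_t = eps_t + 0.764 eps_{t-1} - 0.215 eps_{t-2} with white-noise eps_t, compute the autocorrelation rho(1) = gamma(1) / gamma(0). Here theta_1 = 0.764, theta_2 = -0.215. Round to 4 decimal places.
\rho(1) = 0.3680

For an MA(q) process with theta_0 = 1, the autocovariance is
  gamma(k) = sigma^2 * sum_{i=0..q-k} theta_i * theta_{i+k},
and rho(k) = gamma(k) / gamma(0). Sigma^2 cancels.
  numerator   = (1)*(0.764) + (0.764)*(-0.215) = 0.59974.
  denominator = (1)^2 + (0.764)^2 + (-0.215)^2 = 1.629921.
  rho(1) = 0.59974 / 1.629921 = 0.3680.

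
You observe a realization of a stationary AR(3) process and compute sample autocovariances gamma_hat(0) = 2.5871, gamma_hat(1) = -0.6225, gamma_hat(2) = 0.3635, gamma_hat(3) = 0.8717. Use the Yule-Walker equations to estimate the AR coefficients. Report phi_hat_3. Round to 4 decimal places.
\hat\phi_{3} = 0.4160

The Yule-Walker equations for an AR(p) process read, in matrix form,
  Gamma_p phi = r_p,   with   (Gamma_p)_{ij} = gamma(|i - j|),
                       (r_p)_i = gamma(i),   i,j = 1..p.
Substitute the sample gammas (Toeplitz matrix and right-hand side of size 3):
  Gamma_p = [[2.5871, -0.6225, 0.3635], [-0.6225, 2.5871, -0.6225], [0.3635, -0.6225, 2.5871]]
  r_p     = [-0.6225, 0.3635, 0.8717]
Written out (R1..R3):
  (R1) 2.5871 phi_1 - 0.6225 phi_2 + 0.3635 phi_3 = -0.6225
  (R2) -0.6225 phi_1 + 2.5871 phi_2 - 0.6225 phi_3 = 0.3635
  (R3) 0.3635 phi_1 - 0.6225 phi_2 + 2.5871 phi_3 = 0.8717
Gaussian elimination:
  R2 <- R2 - (-0.6225/2.5871) R1 = R2 - (-0.240617) R1:  2.437316 phi_2 - 0.535036 phi_3 = 0.213716
  R3 <- R3 - (0.3635/2.5871) R1 = R3 - (0.140505) R1:  -0.535036 phi_2 + 2.536027 phi_3 = 0.959164
  R3 <- R3 - (-0.535036/2.437316) R2 = R3 - (-0.219518) R2:  2.418576 phi_3 = 1.006079
Back-substitution:
  phi_hat_3 = 1.006079 / 2.418576 = 0.41598
  phi_hat_2 = (0.213716 - (-0.535036)(0.41598)) / 2.437316 = 0.179
  phi_hat_1 = (-0.6225 - (-0.6225)(0.179) - (0.3635)(0.41598)) / 2.5871 = -0.255994
So phi_hat = [-0.2560, 0.1790, 0.4160].
Therefore phi_hat_3 = 0.4160.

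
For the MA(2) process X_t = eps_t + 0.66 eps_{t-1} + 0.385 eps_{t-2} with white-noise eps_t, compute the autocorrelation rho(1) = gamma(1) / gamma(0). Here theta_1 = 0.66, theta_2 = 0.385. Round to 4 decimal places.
\rho(1) = 0.5771

For an MA(q) process with theta_0 = 1, the autocovariance is
  gamma(k) = sigma^2 * sum_{i=0..q-k} theta_i * theta_{i+k},
and rho(k) = gamma(k) / gamma(0). Sigma^2 cancels.
  numerator   = (1)*(0.66) + (0.66)*(0.385) = 0.9141.
  denominator = (1)^2 + (0.66)^2 + (0.385)^2 = 1.583825.
  rho(1) = 0.9141 / 1.583825 = 0.5771.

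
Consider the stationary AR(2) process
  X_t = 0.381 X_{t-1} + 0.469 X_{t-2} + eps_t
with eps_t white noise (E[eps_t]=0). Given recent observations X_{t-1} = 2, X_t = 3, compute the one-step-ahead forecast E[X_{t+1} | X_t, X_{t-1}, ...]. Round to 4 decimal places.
E[X_{t+1} \mid \mathcal F_t] = 2.0810

For an AR(p) model X_t = c + sum_i phi_i X_{t-i} + eps_t, the
one-step-ahead conditional mean is
  E[X_{t+1} | X_t, ...] = c + sum_i phi_i X_{t+1-i}.
Substitute known values:
  E[X_{t+1} | ...] = (0.381) * (3) + (0.469) * (2)
                   = 2.0810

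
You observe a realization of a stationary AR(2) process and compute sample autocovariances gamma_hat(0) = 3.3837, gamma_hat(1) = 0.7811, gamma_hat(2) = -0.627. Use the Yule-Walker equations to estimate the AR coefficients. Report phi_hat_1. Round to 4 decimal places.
\hat\phi_{1} = 0.2890

The Yule-Walker equations for an AR(p) process read, in matrix form,
  Gamma_p phi = r_p,   with   (Gamma_p)_{ij} = gamma(|i - j|),
                       (r_p)_i = gamma(i),   i,j = 1..p.
Substitute the sample gammas (Toeplitz matrix and right-hand side of size 2):
  Gamma_p = [[3.3837, 0.7811], [0.7811, 3.3837]]
  r_p     = [0.7811, -0.627]
Written out:
  3.3837 phi_1 + 0.7811 phi_2 = 0.7811
  0.7811 phi_1 + 3.3837 phi_2 = -0.627
Solve by Cramer's rule:
  det = gamma(0)^2 - gamma(1)^2 = (3.3837)^2 - (0.7811)^2 = 11.44942569 - 0.61011721 = 10.83930848
  phi_hat_1 = [gamma(1) gamma(0) - gamma(1) gamma(2)] / det = [(0.7811)(3.3837) - (0.7811)(-0.627)] / 10.83930848 = 3.13275777 / 10.83930848 = 0.289
  phi_hat_2 = [gamma(0) gamma(2) - gamma(1)^2] / det = [(3.3837)(-0.627) - (0.7811)^2] / 10.83930848 = -2.73169711 / 10.83930848 = -0.252
So phi_hat = [0.2890, -0.2520].
Therefore phi_hat_1 = 0.2890.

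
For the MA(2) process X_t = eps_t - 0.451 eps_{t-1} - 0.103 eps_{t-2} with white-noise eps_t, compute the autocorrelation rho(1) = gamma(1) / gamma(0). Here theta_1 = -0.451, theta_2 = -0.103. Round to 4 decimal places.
\rho(1) = -0.3332

For an MA(q) process with theta_0 = 1, the autocovariance is
  gamma(k) = sigma^2 * sum_{i=0..q-k} theta_i * theta_{i+k},
and rho(k) = gamma(k) / gamma(0). Sigma^2 cancels.
  numerator   = (1)*(-0.451) + (-0.451)*(-0.103) = -0.404547.
  denominator = (1)^2 + (-0.451)^2 + (-0.103)^2 = 1.21401.
  rho(1) = -0.404547 / 1.21401 = -0.3332.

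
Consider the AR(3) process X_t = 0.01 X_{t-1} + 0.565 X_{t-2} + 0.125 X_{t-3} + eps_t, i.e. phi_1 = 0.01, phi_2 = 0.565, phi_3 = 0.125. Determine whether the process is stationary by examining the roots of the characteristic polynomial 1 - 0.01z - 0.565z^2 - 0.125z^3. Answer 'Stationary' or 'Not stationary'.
\text{Stationary}

The AR(p) characteristic polynomial is P(z) = 1 - 0.01z - 0.565z^2 - 0.125z^3.
Stationarity requires all roots to lie outside the unit circle, i.e. |z| > 1 for every root.
Degree 3: look for a simple real root z0 first, then factor out (1 - z/z0) and solve the remaining quadratic.
Testing z0 = -4: P(-4) = 1 + (-0.01)(-4) + (-0.565)(-4)^2 + (-0.125)(-4)^3
  = 1 + (0.04) + (-9.04) + (8) = 0.  So z_0 = -4 is a root, |z_0| = 4.
Divide out the factor (1 + 0.25 z) = (1 - z/z0) (since 1/z0 = -0.25):
  P(z) = (1 + 0.25 z)(1 + (-0.26) z + (-0.5) z^2)
  [check: z-coef -0.26 - (-0.25) = -0.01; z^2-coef -0.5 - (-0.25)(-0.26) = -0.565; z^3-coef -(-0.25)(-0.5) = -0.125.]
Remaining roots from the quadratic factor 1 + (-0.26) z + (-0.5) z^2:
  Set 1 + (-0.26) z + (-0.5) z^2 = 0, i.e. a z^2 + b z + c = 0 with a = -0.5, b = -0.26, c = 1.
  Discriminant D = b^2 - 4ac = (-0.26)^2 - 4*(-0.5)*1 = 0.0676 - (-2) = 2.0676.
  D >= 0, so the roots are real: z = (-b +/- sqrt(D)) / (2a) = (0.26 +/- 1.437915) / (-1).
    z_1 = (0.26 + 1.437915) / (-1) = -1.6979,   |z_1| = 1.6979.
    z_2 = (0.26 - 1.437915) / (-1) = 1.1779,   |z_2| = 1.1779.
Moduli of all roots: 4.0000, 1.6979, 1.1779.
All moduli strictly greater than 1? Yes.
Verdict: Stationary.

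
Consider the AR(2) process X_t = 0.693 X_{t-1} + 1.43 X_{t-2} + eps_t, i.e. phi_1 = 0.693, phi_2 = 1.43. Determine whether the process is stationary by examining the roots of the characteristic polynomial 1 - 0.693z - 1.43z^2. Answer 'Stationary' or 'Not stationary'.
\text{Not stationary}

The AR(p) characteristic polynomial is P(z) = 1 - 0.693z - 1.43z^2.
Stationarity requires all roots to lie outside the unit circle, i.e. |z| > 1 for every root.
Set 1 + (-0.693) z + (-1.43) z^2 = 0, i.e. a z^2 + b z + c = 0 with a = -1.43, b = -0.693, c = 1.
Discriminant D = b^2 - 4ac = (-0.693)^2 - 4*(-1.43)*1 = 0.480249 - (-5.72) = 6.200249.
D >= 0, so the roots are real: z = (-b +/- sqrt(D)) / (2a) = (0.693 +/- 2.49003) / (-2.86).
  z_1 = (0.693 + 2.49003) / (-2.86) = -1.1129,   |z_1| = 1.1129.
  z_2 = (0.693 - 2.49003) / (-2.86) = 0.6283,   |z_2| = 0.6283.
Moduli of all roots: 1.1129, 0.6283.
All moduli strictly greater than 1? No.
Verdict: Not stationary.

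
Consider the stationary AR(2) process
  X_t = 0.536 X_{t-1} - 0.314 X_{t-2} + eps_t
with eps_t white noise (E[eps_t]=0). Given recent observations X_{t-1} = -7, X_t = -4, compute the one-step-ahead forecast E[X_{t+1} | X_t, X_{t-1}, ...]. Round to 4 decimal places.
E[X_{t+1} \mid \mathcal F_t] = 0.0540

For an AR(p) model X_t = c + sum_i phi_i X_{t-i} + eps_t, the
one-step-ahead conditional mean is
  E[X_{t+1} | X_t, ...] = c + sum_i phi_i X_{t+1-i}.
Substitute known values:
  E[X_{t+1} | ...] = (0.536) * (-4) + (-0.314) * (-7)
                   = 0.0540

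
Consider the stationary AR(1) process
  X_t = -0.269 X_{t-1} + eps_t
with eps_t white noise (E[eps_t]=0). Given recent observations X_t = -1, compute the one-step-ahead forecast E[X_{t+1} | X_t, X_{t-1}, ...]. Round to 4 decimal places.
E[X_{t+1} \mid \mathcal F_t] = 0.2690

For an AR(p) model X_t = c + sum_i phi_i X_{t-i} + eps_t, the
one-step-ahead conditional mean is
  E[X_{t+1} | X_t, ...] = c + sum_i phi_i X_{t+1-i}.
Substitute known values:
  E[X_{t+1} | ...] = (-0.269) * (-1)
                   = 0.2690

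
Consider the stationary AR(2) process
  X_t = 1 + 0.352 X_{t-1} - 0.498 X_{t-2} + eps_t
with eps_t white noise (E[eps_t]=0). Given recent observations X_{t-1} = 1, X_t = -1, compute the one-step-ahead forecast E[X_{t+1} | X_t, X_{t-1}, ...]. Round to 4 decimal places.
E[X_{t+1} \mid \mathcal F_t] = 0.1500

For an AR(p) model X_t = c + sum_i phi_i X_{t-i} + eps_t, the
one-step-ahead conditional mean is
  E[X_{t+1} | X_t, ...] = c + sum_i phi_i X_{t+1-i}.
Substitute known values:
  E[X_{t+1} | ...] = 1 + (0.352) * (-1) + (-0.498) * (1)
                   = 0.1500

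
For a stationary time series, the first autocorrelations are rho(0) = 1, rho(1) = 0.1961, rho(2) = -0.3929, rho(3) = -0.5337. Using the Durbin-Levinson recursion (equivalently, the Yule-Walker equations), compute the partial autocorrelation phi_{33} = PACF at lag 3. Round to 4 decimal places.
\phi_{33} = -0.4350

The PACF at lag k is phi_{kk}, the last component of the solution
to the Yule-Walker system G_k phi = r_k where
  (G_k)_{ij} = rho(|i - j|), (r_k)_i = rho(i), i,j = 1..k.
Equivalently, Durbin-Levinson gives phi_{kk} iteratively:
  phi_{11} = rho(1)
  phi_{kk} = [rho(k) - sum_{j=1..k-1} phi_{k-1,j} rho(k-j)]
            / [1 - sum_{j=1..k-1} phi_{k-1,j} rho(j)],
  phi_{k,j} = phi_{k-1,j} - phi_{kk} phi_{k-1,k-j},  j = 1..k-1.
Step k = 1:
  phi_11 = rho(1) = 0.1961.
Step k = 2:
  phi_22 = [rho(2) - phi_11 rho(1)] / [1 - phi_11 rho(1)] = [-0.3929 - (0.1961)(0.1961)] / [1 - (0.1961)(0.1961)]
         = -0.43135521 / 0.96154479 = -0.448606.
  Update: phi_21 = phi_11 - phi_22 phi_11 = 0.1961 - (-0.448606)(0.1961) = 0.284072.
Step k = 3:
  phi_33 = [rho(3) - phi_21 rho(2) - phi_22 rho(1)] / [1 - phi_21 rho(1) - phi_22 rho(2)]
    numerator   = -0.5337 - (0.284072)(-0.3929) - (-0.448606)(0.1961) = -0.33411649
    denominator = 1 - (0.284072)(0.1961) - (-0.448606)(-0.3929) = 0.76803605
  phi_33 = -0.33411649 / 0.76803605 = -0.435.
Therefore phi_{33} = -0.4350.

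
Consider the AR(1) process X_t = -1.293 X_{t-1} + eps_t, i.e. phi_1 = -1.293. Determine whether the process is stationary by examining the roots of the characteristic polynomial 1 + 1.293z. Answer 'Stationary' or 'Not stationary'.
\text{Not stationary}

The AR(p) characteristic polynomial is P(z) = 1 + 1.293z.
Stationarity requires all roots to lie outside the unit circle, i.e. |z| > 1 for every root.
This is linear in z: 1 + (1.293) z = 0  =>  z = -1/(1.293) = -0.773395,  |z| = 0.773395.
Moduli of all roots: 0.7734.
All moduli strictly greater than 1? No.
Verdict: Not stationary.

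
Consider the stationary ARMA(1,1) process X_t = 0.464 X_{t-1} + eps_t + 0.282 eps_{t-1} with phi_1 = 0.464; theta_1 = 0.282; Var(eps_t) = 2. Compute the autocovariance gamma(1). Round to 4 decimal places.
\gamma(1) = 2.1501

Multiply the model equation by X_{t-k} and take expectations. With theta_0 = psi_0 = 1 and psi_j the MA(infinity) weights, this gives
  gamma(k) - sum_i phi_i gamma(k-i) = c_k,
  c_k = sigma^2 * sum_{j=k..q} theta_j psi_{j-k}   (c_k = 0 for k > q),
using gamma(-m) = gamma(m).
psi-weights needed (psi_j = theta_j + sum_i phi_i psi_{j-i}):
  psi_1 = theta_1 + phi_1 = 0.282 + (0.464) = 0.746
Right-hand sides:
  c_0 = sigma^2 (1 + theta_1 psi_1) = 2 * (1 + (0.282)(0.746)) = 2 * 1.210372 = 2.420744
  c_1 = sigma^2 theta_1 = 2 * (0.282) = 0.564
  c_2 = 0
Equations for k = 0 and k = 1 (AR order 1):
  gamma(0) = phi_1 gamma(1) + c_0
  gamma(1) = phi_1 gamma(0) + c_1
Substituting the second into the first: gamma(0) (1 - phi_1^2) = c_0 + phi_1 c_1, so
  gamma(0) = (c_0 + phi_1 c_1) / (1 - phi_1^2) = (2.420744 + (0.464)(0.564)) / (1 - (0.464)^2) = 2.68244 / 0.784704 = 3.41841.
  gamma(1) = phi_1 gamma(0) + c_1 = (0.464)(3.41841) + (0.564) = 2.150142.
Therefore gamma(1) = 2.1501 (to 4 decimal places).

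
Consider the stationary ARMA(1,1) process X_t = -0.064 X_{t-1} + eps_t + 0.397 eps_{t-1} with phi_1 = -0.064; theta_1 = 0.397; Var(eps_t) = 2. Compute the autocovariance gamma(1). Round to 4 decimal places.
\gamma(1) = 0.6517

Multiply the model equation by X_{t-k} and take expectations. With theta_0 = psi_0 = 1 and psi_j the MA(infinity) weights, this gives
  gamma(k) - sum_i phi_i gamma(k-i) = c_k,
  c_k = sigma^2 * sum_{j=k..q} theta_j psi_{j-k}   (c_k = 0 for k > q),
using gamma(-m) = gamma(m).
psi-weights needed (psi_j = theta_j + sum_i phi_i psi_{j-i}):
  psi_1 = theta_1 + phi_1 = 0.397 + (-0.064) = 0.333
Right-hand sides:
  c_0 = sigma^2 (1 + theta_1 psi_1) = 2 * (1 + (0.397)(0.333)) = 2 * 1.132201 = 2.264402
  c_1 = sigma^2 theta_1 = 2 * (0.397) = 0.794
  c_2 = 0
Equations for k = 0 and k = 1 (AR order 1):
  gamma(0) = phi_1 gamma(1) + c_0
  gamma(1) = phi_1 gamma(0) + c_1
Substituting the second into the first: gamma(0) (1 - phi_1^2) = c_0 + phi_1 c_1, so
  gamma(0) = (c_0 + phi_1 c_1) / (1 - phi_1^2) = (2.264402 + (-0.064)(0.794)) / (1 - (-0.064)^2) = 2.213586 / 0.995904 = 2.22269.
  gamma(1) = phi_1 gamma(0) + c_1 = (-0.064)(2.22269) + (0.794) = 0.651748.
Therefore gamma(1) = 0.6517 (to 4 decimal places).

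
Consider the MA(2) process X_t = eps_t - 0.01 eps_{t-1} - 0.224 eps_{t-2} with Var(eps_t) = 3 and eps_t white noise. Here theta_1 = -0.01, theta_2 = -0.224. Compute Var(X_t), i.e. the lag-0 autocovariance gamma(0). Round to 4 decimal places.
\gamma(0) = 3.1508

For an MA(q) process X_t = eps_t + sum_i theta_i eps_{t-i} with
Var(eps_t) = sigma^2, the variance is
  gamma(0) = sigma^2 * (1 + sum_i theta_i^2).
  sum_i theta_i^2 = (-0.01)^2 + (-0.224)^2 = 0.0001 + 0.050176 = 0.050276.
  gamma(0) = 3 * (1 + 0.050276) = 3 * 1.050276 = 3.150828, which rounds to 3.1508.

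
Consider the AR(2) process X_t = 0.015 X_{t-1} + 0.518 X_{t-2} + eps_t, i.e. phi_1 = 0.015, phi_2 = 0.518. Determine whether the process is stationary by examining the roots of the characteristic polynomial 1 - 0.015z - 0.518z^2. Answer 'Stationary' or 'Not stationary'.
\text{Stationary}

The AR(p) characteristic polynomial is P(z) = 1 - 0.015z - 0.518z^2.
Stationarity requires all roots to lie outside the unit circle, i.e. |z| > 1 for every root.
Set 1 + (-0.015) z + (-0.518) z^2 = 0, i.e. a z^2 + b z + c = 0 with a = -0.518, b = -0.015, c = 1.
Discriminant D = b^2 - 4ac = (-0.015)^2 - 4*(-0.518)*1 = 0.000225 - (-2.072) = 2.072225.
D >= 0, so the roots are real: z = (-b +/- sqrt(D)) / (2a) = (0.015 +/- 1.439522) / (-1.036).
  z_1 = (0.015 + 1.439522) / (-1.036) = -1.404,   |z_1| = 1.404.
  z_2 = (0.015 - 1.439522) / (-1.036) = 1.375,   |z_2| = 1.375.
Moduli of all roots: 1.4040, 1.3750.
All moduli strictly greater than 1? Yes.
Verdict: Stationary.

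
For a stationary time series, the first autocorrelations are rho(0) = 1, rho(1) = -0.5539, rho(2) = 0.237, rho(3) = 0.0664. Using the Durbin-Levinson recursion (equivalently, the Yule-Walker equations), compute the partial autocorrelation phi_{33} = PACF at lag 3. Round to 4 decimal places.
\phi_{33} = 0.2261

The PACF at lag k is phi_{kk}, the last component of the solution
to the Yule-Walker system G_k phi = r_k where
  (G_k)_{ij} = rho(|i - j|), (r_k)_i = rho(i), i,j = 1..k.
Equivalently, Durbin-Levinson gives phi_{kk} iteratively:
  phi_{11} = rho(1)
  phi_{kk} = [rho(k) - sum_{j=1..k-1} phi_{k-1,j} rho(k-j)]
            / [1 - sum_{j=1..k-1} phi_{k-1,j} rho(j)],
  phi_{k,j} = phi_{k-1,j} - phi_{kk} phi_{k-1,k-j},  j = 1..k-1.
Step k = 1:
  phi_11 = rho(1) = -0.5539.
Step k = 2:
  phi_22 = [rho(2) - phi_11 rho(1)] / [1 - phi_11 rho(1)] = [0.237 - (-0.5539)(-0.5539)] / [1 - (-0.5539)(-0.5539)]
         = -0.06980521 / 0.69319479 = -0.100701.
  Update: phi_21 = phi_11 - phi_22 phi_11 = -0.5539 - (-0.100701)(-0.5539) = -0.609678.
Step k = 3:
  phi_33 = [rho(3) - phi_21 rho(2) - phi_22 rho(1)] / [1 - phi_21 rho(1) - phi_22 rho(2)]
    numerator   = 0.0664 - (-0.609678)(0.237) - (-0.100701)(-0.5539) = 0.15511559
    denominator = 1 - (-0.609678)(-0.5539) - (-0.100701)(0.237) = 0.68616536
  phi_33 = 0.15511559 / 0.68616536 = 0.2261.
Therefore phi_{33} = 0.2261.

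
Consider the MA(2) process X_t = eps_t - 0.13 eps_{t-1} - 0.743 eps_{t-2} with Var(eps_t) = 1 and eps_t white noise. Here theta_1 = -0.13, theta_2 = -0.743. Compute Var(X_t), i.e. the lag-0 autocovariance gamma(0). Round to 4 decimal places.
\gamma(0) = 1.5689

For an MA(q) process X_t = eps_t + sum_i theta_i eps_{t-i} with
Var(eps_t) = sigma^2, the variance is
  gamma(0) = sigma^2 * (1 + sum_i theta_i^2).
  sum_i theta_i^2 = (-0.13)^2 + (-0.743)^2 = 0.0169 + 0.552049 = 0.568949.
  gamma(0) = 1 * (1 + 0.568949) = 1 * 1.568949 = 1.568949, which rounds to 1.5689.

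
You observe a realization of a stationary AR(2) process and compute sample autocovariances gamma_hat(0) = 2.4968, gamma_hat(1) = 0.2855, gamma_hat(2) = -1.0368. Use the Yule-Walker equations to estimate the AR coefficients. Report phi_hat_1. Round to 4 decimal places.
\hat\phi_{1} = 0.1640

The Yule-Walker equations for an AR(p) process read, in matrix form,
  Gamma_p phi = r_p,   with   (Gamma_p)_{ij} = gamma(|i - j|),
                       (r_p)_i = gamma(i),   i,j = 1..p.
Substitute the sample gammas (Toeplitz matrix and right-hand side of size 2):
  Gamma_p = [[2.4968, 0.2855], [0.2855, 2.4968]]
  r_p     = [0.2855, -1.0368]
Written out:
  2.4968 phi_1 + 0.2855 phi_2 = 0.2855
  0.2855 phi_1 + 2.4968 phi_2 = -1.0368
Solve by Cramer's rule:
  det = gamma(0)^2 - gamma(1)^2 = (2.4968)^2 - (0.2855)^2 = 6.23401024 - 0.08151025 = 6.15249999
  phi_hat_1 = [gamma(1) gamma(0) - gamma(1) gamma(2)] / det = [(0.2855)(2.4968) - (0.2855)(-1.0368)] / 6.15249999 = 1.0088428 / 6.15249999 = 0.164
  phi_hat_2 = [gamma(0) gamma(2) - gamma(1)^2] / det = [(2.4968)(-1.0368) - (0.2855)^2] / 6.15249999 = -2.67019249 / 6.15249999 = -0.434
So phi_hat = [0.1640, -0.4340].
Therefore phi_hat_1 = 0.1640.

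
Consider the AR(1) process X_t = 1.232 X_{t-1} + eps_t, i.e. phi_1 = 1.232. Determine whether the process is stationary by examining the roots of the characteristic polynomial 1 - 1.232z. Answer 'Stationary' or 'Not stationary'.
\text{Not stationary}

The AR(p) characteristic polynomial is P(z) = 1 - 1.232z.
Stationarity requires all roots to lie outside the unit circle, i.e. |z| > 1 for every root.
This is linear in z: 1 + (-1.232) z = 0  =>  z = -1/(-1.232) = 0.811688,  |z| = 0.811688.
Moduli of all roots: 0.8117.
All moduli strictly greater than 1? No.
Verdict: Not stationary.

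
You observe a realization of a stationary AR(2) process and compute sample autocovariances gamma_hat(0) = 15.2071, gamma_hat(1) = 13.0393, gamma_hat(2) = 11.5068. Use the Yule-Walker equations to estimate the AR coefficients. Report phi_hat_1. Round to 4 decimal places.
\hat\phi_{1} = 0.7880

The Yule-Walker equations for an AR(p) process read, in matrix form,
  Gamma_p phi = r_p,   with   (Gamma_p)_{ij} = gamma(|i - j|),
                       (r_p)_i = gamma(i),   i,j = 1..p.
Substitute the sample gammas (Toeplitz matrix and right-hand side of size 2):
  Gamma_p = [[15.2071, 13.0393], [13.0393, 15.2071]]
  r_p     = [13.0393, 11.5068]
Written out:
  15.2071 phi_1 + 13.0393 phi_2 = 13.0393
  13.0393 phi_1 + 15.2071 phi_2 = 11.5068
Solve by Cramer's rule:
  det = gamma(0)^2 - gamma(1)^2 = (15.2071)^2 - (13.0393)^2 = 231.25589041 - 170.02334449 = 61.23254592
  phi_hat_1 = [gamma(1) gamma(0) - gamma(1) gamma(2)] / det = [(13.0393)(15.2071) - (13.0393)(11.5068)] / 61.23254592 = 48.24932179 / 61.23254592 = 0.788
  phi_hat_2 = [gamma(0) gamma(2) - gamma(1)^2] / det = [(15.2071)(11.5068) - (13.0393)^2] / 61.23254592 = 4.96171379 / 61.23254592 = 0.081
So phi_hat = [0.7880, 0.0810].
Therefore phi_hat_1 = 0.7880.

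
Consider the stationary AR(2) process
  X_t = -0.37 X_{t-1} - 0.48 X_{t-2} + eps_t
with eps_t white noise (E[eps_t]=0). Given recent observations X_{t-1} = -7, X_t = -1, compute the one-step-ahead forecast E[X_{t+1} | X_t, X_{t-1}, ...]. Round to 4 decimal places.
E[X_{t+1} \mid \mathcal F_t] = 3.7300

For an AR(p) model X_t = c + sum_i phi_i X_{t-i} + eps_t, the
one-step-ahead conditional mean is
  E[X_{t+1} | X_t, ...] = c + sum_i phi_i X_{t+1-i}.
Substitute known values:
  E[X_{t+1} | ...] = (-0.37) * (-1) + (-0.48) * (-7)
                   = 3.7300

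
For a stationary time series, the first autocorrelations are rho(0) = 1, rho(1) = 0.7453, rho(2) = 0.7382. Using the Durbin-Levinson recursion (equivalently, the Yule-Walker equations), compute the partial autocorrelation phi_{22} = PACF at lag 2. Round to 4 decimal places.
\phi_{22} = 0.4111

The PACF at lag k is phi_{kk}, the last component of the solution
to the Yule-Walker system G_k phi = r_k where
  (G_k)_{ij} = rho(|i - j|), (r_k)_i = rho(i), i,j = 1..k.
Equivalently, Durbin-Levinson gives phi_{kk} iteratively:
  phi_{11} = rho(1)
  phi_{kk} = [rho(k) - sum_{j=1..k-1} phi_{k-1,j} rho(k-j)]
            / [1 - sum_{j=1..k-1} phi_{k-1,j} rho(j)],
  phi_{k,j} = phi_{k-1,j} - phi_{kk} phi_{k-1,k-j},  j = 1..k-1.
Step k = 1:
  phi_11 = rho(1) = 0.7453.
Step k = 2:
  phi_22 = [rho(2) - phi_11 rho(1)] / [1 - phi_11 rho(1)] = [0.7382 - (0.7453)(0.7453)] / [1 - (0.7453)(0.7453)]
         = 0.18272791 / 0.44452791 = 0.4111.
Therefore phi_{22} = 0.4111.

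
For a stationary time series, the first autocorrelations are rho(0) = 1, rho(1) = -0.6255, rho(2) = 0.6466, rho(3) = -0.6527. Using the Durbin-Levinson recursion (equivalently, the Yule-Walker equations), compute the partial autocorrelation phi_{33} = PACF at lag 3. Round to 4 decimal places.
\phi_{33} = -0.3100

The PACF at lag k is phi_{kk}, the last component of the solution
to the Yule-Walker system G_k phi = r_k where
  (G_k)_{ij} = rho(|i - j|), (r_k)_i = rho(i), i,j = 1..k.
Equivalently, Durbin-Levinson gives phi_{kk} iteratively:
  phi_{11} = rho(1)
  phi_{kk} = [rho(k) - sum_{j=1..k-1} phi_{k-1,j} rho(k-j)]
            / [1 - sum_{j=1..k-1} phi_{k-1,j} rho(j)],
  phi_{k,j} = phi_{k-1,j} - phi_{kk} phi_{k-1,k-j},  j = 1..k-1.
Step k = 1:
  phi_11 = rho(1) = -0.6255.
Step k = 2:
  phi_22 = [rho(2) - phi_11 rho(1)] / [1 - phi_11 rho(1)] = [0.6466 - (-0.6255)(-0.6255)] / [1 - (-0.6255)(-0.6255)]
         = 0.25534975 / 0.60874975 = 0.419466.
  Update: phi_21 = phi_11 - phi_22 phi_11 = -0.6255 - (0.419466)(-0.6255) = -0.363124.
Step k = 3:
  phi_33 = [rho(3) - phi_21 rho(2) - phi_22 rho(1)] / [1 - phi_21 rho(1) - phi_22 rho(2)]
    numerator   = -0.6527 - (-0.363124)(0.6466) - (0.419466)(-0.6255) = -0.15552805
    denominator = 1 - (-0.363124)(-0.6255) - (0.419466)(0.6466) = 0.50163924
  phi_33 = -0.15552805 / 0.50163924 = -0.31.
Therefore phi_{33} = -0.3100.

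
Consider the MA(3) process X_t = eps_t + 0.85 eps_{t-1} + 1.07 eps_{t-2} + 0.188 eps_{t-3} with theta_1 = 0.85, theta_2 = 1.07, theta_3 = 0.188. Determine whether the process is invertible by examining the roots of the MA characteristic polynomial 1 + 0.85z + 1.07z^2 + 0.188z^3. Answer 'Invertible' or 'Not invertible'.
\text{Invertible}

The MA(q) characteristic polynomial is P(z) = 1 + 0.85z + 1.07z^2 + 0.188z^3.
Invertibility requires all roots to lie outside the unit circle, i.e. |z| > 1 for every root.
Degree 3: look for a simple real root z0 first, then factor out (1 - z/z0) and solve the remaining quadratic.
Testing z0 = -5: P(-5) = 1 + (0.85)(-5) + (1.07)(-5)^2 + (0.188)(-5)^3
  = 1 + (-4.25) + (26.75) + (-23.5) = 0.  So z_0 = -5 is a root, |z_0| = 5.
Divide out the factor (1 + 0.2 z) = (1 - z/z0) (since 1/z0 = -0.2):
  P(z) = (1 + 0.2 z)(1 + (0.65) z + (0.94) z^2)
  [check: z-coef 0.65 - (-0.2) = 0.85; z^2-coef 0.94 - (-0.2)(0.65) = 1.07; z^3-coef -(-0.2)(0.94) = 0.188.]
Remaining roots from the quadratic factor 1 + (0.65) z + (0.94) z^2:
  Set 1 + (0.65) z + (0.94) z^2 = 0, i.e. a z^2 + b z + c = 0 with a = 0.94, b = 0.65, c = 1.
  Discriminant D = b^2 - 4ac = (0.65)^2 - 4*(0.94)*1 = 0.4225 - (3.76) = -3.3375.
  D < 0, so the roots are the complex-conjugate pair z = (-b +/- i sqrt(-D)) / (2a) = -0.3457 +/- 0.9717i.
  For a conjugate pair |z|^2 = z * conj(z) = (product of roots) = c/a = 1/(0.94) = 1.06383, so |z| = sqrt(1.06383) = 1.0314 for both roots.
Moduli of all roots: 5.0000, 1.0314, 1.0314.
All moduli strictly greater than 1? Yes.
Verdict: Invertible.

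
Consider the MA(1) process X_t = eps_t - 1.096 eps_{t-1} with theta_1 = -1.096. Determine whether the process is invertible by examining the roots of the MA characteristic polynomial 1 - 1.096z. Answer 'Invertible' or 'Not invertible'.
\text{Not invertible}

The MA(q) characteristic polynomial is P(z) = 1 - 1.096z.
Invertibility requires all roots to lie outside the unit circle, i.e. |z| > 1 for every root.
This is linear in z: 1 + (-1.096) z = 0  =>  z = -1/(-1.096) = 0.912409,  |z| = 0.912409.
Moduli of all roots: 0.9124.
All moduli strictly greater than 1? No.
Verdict: Not invertible.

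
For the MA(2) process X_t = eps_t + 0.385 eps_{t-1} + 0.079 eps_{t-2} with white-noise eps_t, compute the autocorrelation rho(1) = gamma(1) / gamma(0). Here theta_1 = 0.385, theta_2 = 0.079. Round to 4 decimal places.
\rho(1) = 0.3598

For an MA(q) process with theta_0 = 1, the autocovariance is
  gamma(k) = sigma^2 * sum_{i=0..q-k} theta_i * theta_{i+k},
and rho(k) = gamma(k) / gamma(0). Sigma^2 cancels.
  numerator   = (1)*(0.385) + (0.385)*(0.079) = 0.415415.
  denominator = (1)^2 + (0.385)^2 + (0.079)^2 = 1.154466.
  rho(1) = 0.415415 / 1.154466 = 0.3598.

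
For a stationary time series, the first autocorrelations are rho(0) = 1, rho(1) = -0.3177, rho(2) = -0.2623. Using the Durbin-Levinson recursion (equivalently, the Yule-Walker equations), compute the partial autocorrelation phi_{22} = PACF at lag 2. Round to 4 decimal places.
\phi_{22} = -0.4040

The PACF at lag k is phi_{kk}, the last component of the solution
to the Yule-Walker system G_k phi = r_k where
  (G_k)_{ij} = rho(|i - j|), (r_k)_i = rho(i), i,j = 1..k.
Equivalently, Durbin-Levinson gives phi_{kk} iteratively:
  phi_{11} = rho(1)
  phi_{kk} = [rho(k) - sum_{j=1..k-1} phi_{k-1,j} rho(k-j)]
            / [1 - sum_{j=1..k-1} phi_{k-1,j} rho(j)],
  phi_{k,j} = phi_{k-1,j} - phi_{kk} phi_{k-1,k-j},  j = 1..k-1.
Step k = 1:
  phi_11 = rho(1) = -0.3177.
Step k = 2:
  phi_22 = [rho(2) - phi_11 rho(1)] / [1 - phi_11 rho(1)] = [-0.2623 - (-0.3177)(-0.3177)] / [1 - (-0.3177)(-0.3177)]
         = -0.36323329 / 0.89906671 = -0.404.
Therefore phi_{22} = -0.4040.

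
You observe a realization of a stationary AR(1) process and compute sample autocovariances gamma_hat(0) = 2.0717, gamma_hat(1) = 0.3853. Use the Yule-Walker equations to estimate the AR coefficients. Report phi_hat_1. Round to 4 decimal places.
\hat\phi_{1} = 0.1860

The Yule-Walker equations for an AR(p) process read, in matrix form,
  Gamma_p phi = r_p,   with   (Gamma_p)_{ij} = gamma(|i - j|),
                       (r_p)_i = gamma(i),   i,j = 1..p.
Substitute the sample gammas (Toeplitz matrix and right-hand side of size 1):
  Gamma_p = [[2.0717]]
  r_p     = [0.3853]
With p = 1 this is the single equation gamma(0) phi_1 = gamma(1):
  phi_hat_1 = gamma(1) / gamma(0) = 0.3853 / 2.0717 = 0.1860.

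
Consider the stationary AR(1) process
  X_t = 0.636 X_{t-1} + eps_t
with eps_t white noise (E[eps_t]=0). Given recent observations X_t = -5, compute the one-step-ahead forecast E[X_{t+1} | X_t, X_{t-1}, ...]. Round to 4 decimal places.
E[X_{t+1} \mid \mathcal F_t] = -3.1800

For an AR(p) model X_t = c + sum_i phi_i X_{t-i} + eps_t, the
one-step-ahead conditional mean is
  E[X_{t+1} | X_t, ...] = c + sum_i phi_i X_{t+1-i}.
Substitute known values:
  E[X_{t+1} | ...] = (0.636) * (-5)
                   = -3.1800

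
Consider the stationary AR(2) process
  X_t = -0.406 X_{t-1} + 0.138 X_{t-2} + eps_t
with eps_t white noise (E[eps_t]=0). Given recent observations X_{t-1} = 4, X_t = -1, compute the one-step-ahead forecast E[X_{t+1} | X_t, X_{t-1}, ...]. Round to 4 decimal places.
E[X_{t+1} \mid \mathcal F_t] = 0.9580

For an AR(p) model X_t = c + sum_i phi_i X_{t-i} + eps_t, the
one-step-ahead conditional mean is
  E[X_{t+1} | X_t, ...] = c + sum_i phi_i X_{t+1-i}.
Substitute known values:
  E[X_{t+1} | ...] = (-0.406) * (-1) + (0.138) * (4)
                   = 0.9580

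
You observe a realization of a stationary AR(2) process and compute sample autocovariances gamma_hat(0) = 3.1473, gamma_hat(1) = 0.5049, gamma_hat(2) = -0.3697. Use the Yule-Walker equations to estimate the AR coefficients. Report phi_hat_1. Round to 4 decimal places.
\hat\phi_{1} = 0.1840

The Yule-Walker equations for an AR(p) process read, in matrix form,
  Gamma_p phi = r_p,   with   (Gamma_p)_{ij} = gamma(|i - j|),
                       (r_p)_i = gamma(i),   i,j = 1..p.
Substitute the sample gammas (Toeplitz matrix and right-hand side of size 2):
  Gamma_p = [[3.1473, 0.5049], [0.5049, 3.1473]]
  r_p     = [0.5049, -0.3697]
Written out:
  3.1473 phi_1 + 0.5049 phi_2 = 0.5049
  0.5049 phi_1 + 3.1473 phi_2 = -0.3697
Solve by Cramer's rule:
  det = gamma(0)^2 - gamma(1)^2 = (3.1473)^2 - (0.5049)^2 = 9.90549729 - 0.25492401 = 9.65057328
  phi_hat_1 = [gamma(1) gamma(0) - gamma(1) gamma(2)] / det = [(0.5049)(3.1473) - (0.5049)(-0.3697)] / 9.65057328 = 1.7757333 / 9.65057328 = 0.184
  phi_hat_2 = [gamma(0) gamma(2) - gamma(1)^2] / det = [(3.1473)(-0.3697) - (0.5049)^2] / 9.65057328 = -1.41848082 / 9.65057328 = -0.147
So phi_hat = [0.1840, -0.1470].
Therefore phi_hat_1 = 0.1840.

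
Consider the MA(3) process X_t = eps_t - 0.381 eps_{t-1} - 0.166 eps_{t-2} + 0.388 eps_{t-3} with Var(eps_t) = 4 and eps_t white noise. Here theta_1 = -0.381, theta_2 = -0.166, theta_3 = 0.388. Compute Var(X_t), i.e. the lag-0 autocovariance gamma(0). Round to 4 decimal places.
\gamma(0) = 5.2930

For an MA(q) process X_t = eps_t + sum_i theta_i eps_{t-i} with
Var(eps_t) = sigma^2, the variance is
  gamma(0) = sigma^2 * (1 + sum_i theta_i^2).
  sum_i theta_i^2 = (-0.381)^2 + (-0.166)^2 + (0.388)^2 = 0.145161 + 0.027556 + 0.150544 = 0.323261.
  gamma(0) = 4 * (1 + 0.323261) = 4 * 1.323261 = 5.293044, which rounds to 5.2930.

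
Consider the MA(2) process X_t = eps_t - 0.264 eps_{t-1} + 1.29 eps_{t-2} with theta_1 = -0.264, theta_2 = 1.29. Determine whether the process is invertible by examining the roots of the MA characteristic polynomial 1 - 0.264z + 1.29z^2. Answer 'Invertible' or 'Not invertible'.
\text{Not invertible}

The MA(q) characteristic polynomial is P(z) = 1 - 0.264z + 1.29z^2.
Invertibility requires all roots to lie outside the unit circle, i.e. |z| > 1 for every root.
Set 1 + (-0.264) z + (1.29) z^2 = 0, i.e. a z^2 + b z + c = 0 with a = 1.29, b = -0.264, c = 1.
Discriminant D = b^2 - 4ac = (-0.264)^2 - 4*(1.29)*1 = 0.069696 - (5.16) = -5.090304.
D < 0, so the roots are the complex-conjugate pair z = (-b +/- i sqrt(-D)) / (2a) = 0.1023 +/- 0.8745i.
For a conjugate pair |z|^2 = z * conj(z) = (product of roots) = c/a = 1/(1.29) = 0.775194, so |z| = sqrt(0.775194) = 0.8805 for both roots.
Moduli of all roots: 0.8805, 0.8805.
All moduli strictly greater than 1? No.
Verdict: Not invertible.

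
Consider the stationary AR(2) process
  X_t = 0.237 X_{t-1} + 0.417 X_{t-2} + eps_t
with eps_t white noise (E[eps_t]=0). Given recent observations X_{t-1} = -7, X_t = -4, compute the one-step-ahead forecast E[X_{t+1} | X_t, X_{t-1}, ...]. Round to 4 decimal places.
E[X_{t+1} \mid \mathcal F_t] = -3.8670

For an AR(p) model X_t = c + sum_i phi_i X_{t-i} + eps_t, the
one-step-ahead conditional mean is
  E[X_{t+1} | X_t, ...] = c + sum_i phi_i X_{t+1-i}.
Substitute known values:
  E[X_{t+1} | ...] = (0.237) * (-4) + (0.417) * (-7)
                   = -3.8670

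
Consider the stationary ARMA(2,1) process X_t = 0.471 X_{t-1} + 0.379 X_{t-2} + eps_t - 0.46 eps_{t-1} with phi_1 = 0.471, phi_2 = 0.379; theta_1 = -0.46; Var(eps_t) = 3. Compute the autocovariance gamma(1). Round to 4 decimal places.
\gamma(1) = 0.9920

Multiply the model equation by X_{t-k} and take expectations. With theta_0 = psi_0 = 1 and psi_j the MA(infinity) weights, this gives
  gamma(k) - sum_i phi_i gamma(k-i) = c_k,
  c_k = sigma^2 * sum_{j=k..q} theta_j psi_{j-k}   (c_k = 0 for k > q),
using gamma(-m) = gamma(m).
psi-weights needed (psi_j = theta_j + sum_i phi_i psi_{j-i}):
  psi_1 = theta_1 + phi_1 = -0.46 + (0.471) = 0.011
Right-hand sides:
  c_0 = sigma^2 (1 + theta_1 psi_1) = 3 * (1 + (-0.46)(0.011)) = 3 * 0.99494 = 2.98482
  c_1 = sigma^2 theta_1 = 3 * (-0.46) = -1.38
  c_2 = 0
Equations for k = 0, 1, 2 (AR order 2, c_2 = 0):
  (E0) gamma(0) = phi_1 gamma(1) + phi_2 gamma(2) + c_0
  (E1) gamma(1) = phi_1 gamma(0) + phi_2 gamma(1) + c_1
  (E2) gamma(2) = phi_1 gamma(1) + phi_2 gamma(0)
From (E1): gamma(1) = A gamma(0) + B with
  A = phi_1 / (1 - phi_2) = 0.471 / 0.621 = 0.758454,   B = c_1 / (1 - phi_2) = -1.38 / 0.621 = -2.222222.
Insert (E2) into (E0): gamma(0) (1 - phi_2^2) = phi_1 (1 + phi_2) gamma(1) + c_0.
  phi_1 (1 + phi_2) = (0.471)(1.379) = 0.649509,   1 - phi_2^2 = 0.856359.
Replace gamma(1) by A gamma(0) + B and collect gamma(0):
  gamma(0) [0.856359 - (0.649509)(0.758454)] = (0.649509)(-2.222222) + 2.98482
  gamma(0) * 0.363736 = 1.541467
  gamma(0) = 1.541467 / 0.363736 = 4.237869.
  gamma(1) = A gamma(0) + B = (0.758454)(4.237869) + (-2.222222) = 0.992007.
Therefore gamma(1) = 0.9920 (to 4 decimal places).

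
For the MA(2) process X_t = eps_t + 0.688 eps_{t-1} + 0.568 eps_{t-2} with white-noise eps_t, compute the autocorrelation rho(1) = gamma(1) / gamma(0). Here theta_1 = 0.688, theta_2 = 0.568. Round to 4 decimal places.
\rho(1) = 0.6007

For an MA(q) process with theta_0 = 1, the autocovariance is
  gamma(k) = sigma^2 * sum_{i=0..q-k} theta_i * theta_{i+k},
and rho(k) = gamma(k) / gamma(0). Sigma^2 cancels.
  numerator   = (1)*(0.688) + (0.688)*(0.568) = 1.078784.
  denominator = (1)^2 + (0.688)^2 + (0.568)^2 = 1.795968.
  rho(1) = 1.078784 / 1.795968 = 0.6007.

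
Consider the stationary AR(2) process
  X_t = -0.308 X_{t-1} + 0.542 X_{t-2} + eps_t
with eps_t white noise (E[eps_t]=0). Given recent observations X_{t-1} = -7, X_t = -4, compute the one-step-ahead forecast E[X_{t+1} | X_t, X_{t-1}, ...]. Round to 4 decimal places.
E[X_{t+1} \mid \mathcal F_t] = -2.5620

For an AR(p) model X_t = c + sum_i phi_i X_{t-i} + eps_t, the
one-step-ahead conditional mean is
  E[X_{t+1} | X_t, ...] = c + sum_i phi_i X_{t+1-i}.
Substitute known values:
  E[X_{t+1} | ...] = (-0.308) * (-4) + (0.542) * (-7)
                   = -2.5620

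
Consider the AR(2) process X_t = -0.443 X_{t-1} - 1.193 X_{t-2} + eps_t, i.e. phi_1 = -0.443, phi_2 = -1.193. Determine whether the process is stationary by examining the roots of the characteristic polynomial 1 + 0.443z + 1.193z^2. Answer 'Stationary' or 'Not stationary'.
\text{Not stationary}

The AR(p) characteristic polynomial is P(z) = 1 + 0.443z + 1.193z^2.
Stationarity requires all roots to lie outside the unit circle, i.e. |z| > 1 for every root.
Set 1 + (0.443) z + (1.193) z^2 = 0, i.e. a z^2 + b z + c = 0 with a = 1.193, b = 0.443, c = 1.
Discriminant D = b^2 - 4ac = (0.443)^2 - 4*(1.193)*1 = 0.196249 - (4.772) = -4.575751.
D < 0, so the roots are the complex-conjugate pair z = (-b +/- i sqrt(-D)) / (2a) = -0.1857 +/- 0.8965i.
For a conjugate pair |z|^2 = z * conj(z) = (product of roots) = c/a = 1/(1.193) = 0.838223, so |z| = sqrt(0.838223) = 0.9155 for both roots.
Moduli of all roots: 0.9155, 0.9155.
All moduli strictly greater than 1? No.
Verdict: Not stationary.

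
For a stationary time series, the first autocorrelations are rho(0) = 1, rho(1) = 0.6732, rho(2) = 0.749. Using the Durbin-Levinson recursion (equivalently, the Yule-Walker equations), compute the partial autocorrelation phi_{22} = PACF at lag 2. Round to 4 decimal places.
\phi_{22} = 0.5410

The PACF at lag k is phi_{kk}, the last component of the solution
to the Yule-Walker system G_k phi = r_k where
  (G_k)_{ij} = rho(|i - j|), (r_k)_i = rho(i), i,j = 1..k.
Equivalently, Durbin-Levinson gives phi_{kk} iteratively:
  phi_{11} = rho(1)
  phi_{kk} = [rho(k) - sum_{j=1..k-1} phi_{k-1,j} rho(k-j)]
            / [1 - sum_{j=1..k-1} phi_{k-1,j} rho(j)],
  phi_{k,j} = phi_{k-1,j} - phi_{kk} phi_{k-1,k-j},  j = 1..k-1.
Step k = 1:
  phi_11 = rho(1) = 0.6732.
Step k = 2:
  phi_22 = [rho(2) - phi_11 rho(1)] / [1 - phi_11 rho(1)] = [0.749 - (0.6732)(0.6732)] / [1 - (0.6732)(0.6732)]
         = 0.29580176 / 0.54680176 = 0.541.
Therefore phi_{22} = 0.5410.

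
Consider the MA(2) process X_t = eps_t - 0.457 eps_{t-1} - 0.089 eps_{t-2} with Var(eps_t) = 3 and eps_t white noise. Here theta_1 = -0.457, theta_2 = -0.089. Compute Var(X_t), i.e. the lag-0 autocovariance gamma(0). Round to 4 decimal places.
\gamma(0) = 3.6503

For an MA(q) process X_t = eps_t + sum_i theta_i eps_{t-i} with
Var(eps_t) = sigma^2, the variance is
  gamma(0) = sigma^2 * (1 + sum_i theta_i^2).
  sum_i theta_i^2 = (-0.457)^2 + (-0.089)^2 = 0.208849 + 0.007921 = 0.21677.
  gamma(0) = 3 * (1 + 0.21677) = 3 * 1.21677 = 3.65031, which rounds to 3.6503.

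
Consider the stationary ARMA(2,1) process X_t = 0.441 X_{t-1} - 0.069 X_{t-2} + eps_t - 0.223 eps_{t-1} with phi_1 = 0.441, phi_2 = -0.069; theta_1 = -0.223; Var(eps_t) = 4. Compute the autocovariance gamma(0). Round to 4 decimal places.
\gamma(0) = 4.1931

Multiply the model equation by X_{t-k} and take expectations. With theta_0 = psi_0 = 1 and psi_j the MA(infinity) weights, this gives
  gamma(k) - sum_i phi_i gamma(k-i) = c_k,
  c_k = sigma^2 * sum_{j=k..q} theta_j psi_{j-k}   (c_k = 0 for k > q),
using gamma(-m) = gamma(m).
psi-weights needed (psi_j = theta_j + sum_i phi_i psi_{j-i}):
  psi_1 = theta_1 + phi_1 = -0.223 + (0.441) = 0.218
Right-hand sides:
  c_0 = sigma^2 (1 + theta_1 psi_1) = 4 * (1 + (-0.223)(0.218)) = 4 * 0.951386 = 3.805544
  c_1 = sigma^2 theta_1 = 4 * (-0.223) = -0.892
  c_2 = 0
Equations for k = 0, 1, 2 (AR order 2, c_2 = 0):
  (E0) gamma(0) = phi_1 gamma(1) + phi_2 gamma(2) + c_0
  (E1) gamma(1) = phi_1 gamma(0) + phi_2 gamma(1) + c_1
  (E2) gamma(2) = phi_1 gamma(1) + phi_2 gamma(0)
From (E1): gamma(1) = A gamma(0) + B with
  A = phi_1 / (1 - phi_2) = 0.441 / 1.069 = 0.412535,   B = c_1 / (1 - phi_2) = -0.892 / 1.069 = -0.834425.
Insert (E2) into (E0): gamma(0) (1 - phi_2^2) = phi_1 (1 + phi_2) gamma(1) + c_0.
  phi_1 (1 + phi_2) = (0.441)(0.931) = 0.410571,   1 - phi_2^2 = 0.995239.
Replace gamma(1) by A gamma(0) + B and collect gamma(0):
  gamma(0) [0.995239 - (0.410571)(0.412535)] = (0.410571)(-0.834425) + 3.805544
  gamma(0) * 0.825864 = 3.462953
  gamma(0) = 3.462953 / 0.825864 = 4.193128.
Therefore gamma(0) = 4.1931 (to 4 decimal places).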